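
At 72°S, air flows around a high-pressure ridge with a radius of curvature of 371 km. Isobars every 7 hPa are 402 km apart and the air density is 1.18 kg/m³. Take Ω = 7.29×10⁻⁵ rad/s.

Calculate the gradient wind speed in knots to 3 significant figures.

Coriolis parameter at 72°S:
f = 2Ω sin φ = 2 × 7.29×10⁻⁵ × sin 72° = 1.39×10⁻⁴ s⁻¹
Pressure gradient: |∂P/∂n| = 700 Pa / 402000 m = 1.74×10⁻³ Pa/m
Geostrophic speed: V_g = |∂P/∂n|/(fρ) = 1.74×10⁻³/(1.39×10⁻⁴ × 1.18) = 10.6 m/s
Around a high, pressure-gradient force acts outward with centrifugal, so Coriolis balances both:
fV = (1/ρ)|∂P/∂n| + V²/R  →  V² − fR·V + fR·V_g = 0
With fR = 1.39×10⁻⁴ × 371×10³ m = 51.4 m/s:
V = [fR − √((fR)² − 4 fR V_g)]/2 = [51.4 − √(51.4² − 4×51.4×10.6)]/2 = 15 m/s
Supergeostrophic (V > V_g = 10.6 m/s), as expected around a high.
Converting: 15 m/s × 1.944 = 29.2 knots

29.2 knots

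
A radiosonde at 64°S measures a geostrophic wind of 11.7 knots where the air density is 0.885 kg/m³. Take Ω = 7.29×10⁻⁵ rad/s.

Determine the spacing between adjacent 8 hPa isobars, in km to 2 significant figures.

1100 km

Coriolis parameter at 64°S:
f = 2Ω sin φ = 2 × 7.29×10⁻⁵ × sin 64° = 1.31×10⁻⁴ s⁻¹
Wind speed in SI: 11.7 knots = 6.02 m/s
Geostrophic balance rearranged: |∂P/∂n| = f ρ V_g
|∂P/∂n| = 1.31×10⁻⁴ × 0.885 × 6.02 = 6.98×10⁻⁴ Pa/m
Isobar spacing: Δn = ΔP/|∂P/∂n| = 800 Pa / 6.98×10⁻⁴ Pa/m = 1146054 m ≈ 1100 km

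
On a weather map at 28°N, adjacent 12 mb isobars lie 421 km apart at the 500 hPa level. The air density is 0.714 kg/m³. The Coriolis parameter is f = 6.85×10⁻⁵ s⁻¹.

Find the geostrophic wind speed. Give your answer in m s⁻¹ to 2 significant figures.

Pressure gradient: |∂P/∂n| = 1200 Pa / 421000 m = 2.85×10⁻³ Pa/m
Geostrophic balance (pressure-gradient force = Coriolis force):
V_g = (1/(fρ)) |∂P/∂n| = 2.85×10⁻³ / (6.85×10⁻⁵ × 0.714) = 58.3 m/s

58 m s⁻¹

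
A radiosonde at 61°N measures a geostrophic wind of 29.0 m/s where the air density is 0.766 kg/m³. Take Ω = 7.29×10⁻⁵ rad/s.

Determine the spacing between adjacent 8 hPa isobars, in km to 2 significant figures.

280 km

Coriolis parameter at 61°N:
f = 2Ω sin φ = 2 × 7.29×10⁻⁵ × sin 61° = 1.28×10⁻⁴ s⁻¹
Geostrophic balance rearranged: |∂P/∂n| = f ρ V_g
|∂P/∂n| = 1.28×10⁻⁴ × 0.766 × 29.0 = 2.83×10⁻³ Pa/m
Isobar spacing: Δn = ΔP/|∂P/∂n| = 800 Pa / 2.83×10⁻³ Pa/m = 282414 m ≈ 280 km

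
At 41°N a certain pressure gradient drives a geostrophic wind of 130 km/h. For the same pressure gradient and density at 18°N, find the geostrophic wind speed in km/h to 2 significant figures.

280 km/h

With the same pressure gradient and density, V_g ∝ 1/f ∝ 1/sin φ.
V₂ = V₁ · sin φ₁ / sin φ₂ = 130 × sin 41° / sin 18°
V₂ = 130 × 0.6561/0.3090 = 280 km/h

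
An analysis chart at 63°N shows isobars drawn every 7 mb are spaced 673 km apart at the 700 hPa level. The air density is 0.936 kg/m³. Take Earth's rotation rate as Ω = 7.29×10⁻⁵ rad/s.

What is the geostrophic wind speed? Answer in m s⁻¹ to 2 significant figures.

8.6 m s⁻¹

Coriolis parameter at 63°N:
f = 2Ω sin φ = 2 × 7.29×10⁻⁵ × sin 63° = 1.30×10⁻⁴ s⁻¹
Pressure gradient: |∂P/∂n| = 700 Pa / 673000 m = 1.04×10⁻³ Pa/m
Geostrophic balance (pressure-gradient force = Coriolis force):
V_g = (1/(fρ)) |∂P/∂n| = 1.04×10⁻³ / (1.30×10⁻⁴ × 0.936) = 8.55 m/s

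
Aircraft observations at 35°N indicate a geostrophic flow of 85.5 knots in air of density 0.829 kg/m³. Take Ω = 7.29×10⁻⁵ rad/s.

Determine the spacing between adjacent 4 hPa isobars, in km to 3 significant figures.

Coriolis parameter at 35°N:
f = 2Ω sin φ = 2 × 7.29×10⁻⁵ × sin 35° = 8.36×10⁻⁵ s⁻¹
Wind speed in SI: 85.5 knots = 44.0 m/s
Geostrophic balance rearranged: |∂P/∂n| = f ρ V_g
|∂P/∂n| = 8.36×10⁻⁵ × 0.829 × 44.0 = 3.05×10⁻³ Pa/m
Isobar spacing: Δn = ΔP/|∂P/∂n| = 400 Pa / 3.05×10⁻³ Pa/m = 131175 m ≈ 131 km

131 km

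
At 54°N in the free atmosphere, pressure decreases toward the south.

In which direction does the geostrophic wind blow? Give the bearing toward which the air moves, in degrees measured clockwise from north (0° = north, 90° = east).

The pressure-gradient force points toward the south (bearing 180°).
Geostrophic balance: in the Northern Hemisphere the Coriolis force deflects motion to the right, so the geostrophic wind blows 90° to the right of the pressure-gradient force (low pressure on the left).
Rotating 180° by 90° clockwise gives 270° — the wind blows toward the west.

270°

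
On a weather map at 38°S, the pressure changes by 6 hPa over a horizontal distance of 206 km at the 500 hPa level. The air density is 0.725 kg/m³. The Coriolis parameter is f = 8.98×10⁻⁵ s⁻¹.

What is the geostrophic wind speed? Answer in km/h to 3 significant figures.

161 km/h

Pressure gradient: |∂P/∂n| = 600 Pa / 206000 m = 2.91×10⁻³ Pa/m
Geostrophic balance (pressure-gradient force = Coriolis force):
V_g = (1/(fρ)) |∂P/∂n| = 2.91×10⁻³ / (8.98×10⁻⁵ × 0.725) = 44.7 m/s
Converting: 44.7 m/s × 3.6 = 161 km/h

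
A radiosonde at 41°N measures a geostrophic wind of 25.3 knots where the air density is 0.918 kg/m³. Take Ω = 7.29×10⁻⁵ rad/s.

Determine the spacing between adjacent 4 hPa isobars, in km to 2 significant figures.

350 km

Coriolis parameter at 41°N:
f = 2Ω sin φ = 2 × 7.29×10⁻⁵ × sin 41° = 9.57×10⁻⁵ s⁻¹
Wind speed in SI: 25.3 knots = 13.0 m/s
Geostrophic balance rearranged: |∂P/∂n| = f ρ V_g
|∂P/∂n| = 9.57×10⁻⁵ × 0.918 × 13.0 = 1.14×10⁻³ Pa/m
Isobar spacing: Δn = ΔP/|∂P/∂n| = 400 Pa / 1.14×10⁻³ Pa/m = 349992 m ≈ 350 km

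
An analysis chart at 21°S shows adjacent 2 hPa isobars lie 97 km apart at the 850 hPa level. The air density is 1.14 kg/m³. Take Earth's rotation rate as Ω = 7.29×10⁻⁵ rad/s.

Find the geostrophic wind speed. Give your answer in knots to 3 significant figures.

Coriolis parameter at 21°S:
f = 2Ω sin φ = 2 × 7.29×10⁻⁵ × sin 21° = 5.23×10⁻⁵ s⁻¹
Pressure gradient: |∂P/∂n| = 200 Pa / 97000 m = 2.06×10⁻³ Pa/m
Geostrophic balance (pressure-gradient force = Coriolis force):
V_g = (1/(fρ)) |∂P/∂n| = 2.06×10⁻³ / (5.23×10⁻⁵ × 1.14) = 34.6 m/s
Converting: 34.6 m/s × 1.944 = 67.3 knots

67.3 knots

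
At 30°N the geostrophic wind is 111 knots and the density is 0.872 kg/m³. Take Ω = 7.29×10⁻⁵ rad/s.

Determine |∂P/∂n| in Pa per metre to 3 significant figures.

3.63×10⁻³ Pa/m

Coriolis parameter at 30°N:
f = 2Ω sin φ = 2 × 7.29×10⁻⁵ × sin 30° = 7.29×10⁻⁵ s⁻¹
Wind speed in SI: 111 knots = 57.1 m/s
Geostrophic balance rearranged: |∂P/∂n| = f ρ V_g
|∂P/∂n| = 7.29×10⁻⁵ × 0.872 × 57.1 = 3.63×10⁻³ Pa/m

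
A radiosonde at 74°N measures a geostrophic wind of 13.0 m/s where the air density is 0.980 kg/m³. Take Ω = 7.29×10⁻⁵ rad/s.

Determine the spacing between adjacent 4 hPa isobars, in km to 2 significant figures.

Coriolis parameter at 74°N:
f = 2Ω sin φ = 2 × 7.29×10⁻⁵ × sin 74° = 1.40×10⁻⁴ s⁻¹
Geostrophic balance rearranged: |∂P/∂n| = f ρ V_g
|∂P/∂n| = 1.40×10⁻⁴ × 0.980 × 13.0 = 1.79×10⁻³ Pa/m
Isobar spacing: Δn = ΔP/|∂P/∂n| = 400 Pa / 1.79×10⁻³ Pa/m = 224022 m ≈ 220 km

220 km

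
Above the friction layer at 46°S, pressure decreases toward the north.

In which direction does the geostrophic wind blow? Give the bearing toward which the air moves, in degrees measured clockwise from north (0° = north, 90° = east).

270°

The pressure-gradient force points toward the north (bearing 000°).
Geostrophic balance: in the Southern Hemisphere the Coriolis force deflects motion to the left, so the geostrophic wind blows 90° to the left of the pressure-gradient force (low pressure on the right).
Rotating 000° by 90° counterclockwise gives 270° — the wind blows toward the west.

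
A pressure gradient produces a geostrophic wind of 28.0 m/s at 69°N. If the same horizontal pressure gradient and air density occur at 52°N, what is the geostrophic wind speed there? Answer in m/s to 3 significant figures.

33.2 m/s

With the same pressure gradient and density, V_g ∝ 1/f ∝ 1/sin φ.
V₂ = V₁ · sin φ₁ / sin φ₂ = 28.0 × sin 69° / sin 52°
V₂ = 28.0 × 0.9336/0.7880 = 33.2 m/s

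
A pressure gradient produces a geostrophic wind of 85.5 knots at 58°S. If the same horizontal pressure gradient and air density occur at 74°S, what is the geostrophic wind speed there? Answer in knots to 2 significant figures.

75 knots

With the same pressure gradient and density, V_g ∝ 1/f ∝ 1/sin φ.
V₂ = V₁ · sin φ₁ / sin φ₂ = 85.5 × sin 58° / sin 74°
V₂ = 85.5 × 0.8480/0.9613 = 75 knots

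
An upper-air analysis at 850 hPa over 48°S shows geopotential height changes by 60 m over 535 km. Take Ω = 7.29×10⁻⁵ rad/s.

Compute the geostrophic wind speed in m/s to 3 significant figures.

10.2 m/s

Coriolis parameter at 48°S:
f = 2Ω sin φ = 2 × 7.29×10⁻⁵ × sin 48° = 1.08×10⁻⁴ s⁻¹
Height gradient: |∂Z/∂n| = 60 m / 535000 m = 1.12×10⁻⁴
On a pressure surface, geostrophic balance gives V_g = (g/f)|∂Z/∂n|:
V_g = 9.81 × 1.12×10⁻⁴ / 1.08×10⁻⁴ = 10.2 m/s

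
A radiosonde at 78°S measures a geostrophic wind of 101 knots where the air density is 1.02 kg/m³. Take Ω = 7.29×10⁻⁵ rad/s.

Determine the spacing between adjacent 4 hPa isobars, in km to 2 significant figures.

53 km

Coriolis parameter at 78°S:
f = 2Ω sin φ = 2 × 7.29×10⁻⁵ × sin 78° = 1.43×10⁻⁴ s⁻¹
Wind speed in SI: 101 knots = 52.0 m/s
Geostrophic balance rearranged: |∂P/∂n| = f ρ V_g
|∂P/∂n| = 1.43×10⁻⁴ × 1.02 × 52.0 = 7.56×10⁻³ Pa/m
Isobar spacing: Δn = ΔP/|∂P/∂n| = 400 Pa / 7.56×10⁻³ Pa/m = 52922 m ≈ 53 km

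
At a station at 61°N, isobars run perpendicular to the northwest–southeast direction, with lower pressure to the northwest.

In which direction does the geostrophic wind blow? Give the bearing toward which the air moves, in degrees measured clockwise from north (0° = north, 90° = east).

045°

The pressure-gradient force points toward the northwest (bearing 315°).
Geostrophic balance: in the Northern Hemisphere the Coriolis force deflects motion to the right, so the geostrophic wind blows 90° to the right of the pressure-gradient force (low pressure on the left).
Rotating 315° by 90° clockwise gives 045° — the wind blows toward the northeast.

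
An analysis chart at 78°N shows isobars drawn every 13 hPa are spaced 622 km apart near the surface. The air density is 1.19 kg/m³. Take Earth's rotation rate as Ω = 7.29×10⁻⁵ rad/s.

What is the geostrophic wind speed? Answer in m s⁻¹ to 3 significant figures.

Coriolis parameter at 78°N:
f = 2Ω sin φ = 2 × 7.29×10⁻⁵ × sin 78° = 1.43×10⁻⁴ s⁻¹
Pressure gradient: |∂P/∂n| = 1300 Pa / 622000 m = 2.09×10⁻³ Pa/m
Geostrophic balance (pressure-gradient force = Coriolis force):
V_g = (1/(fρ)) |∂P/∂n| = 2.09×10⁻³ / (1.43×10⁻⁴ × 1.19) = 12.3 m/s

12.3 m s⁻¹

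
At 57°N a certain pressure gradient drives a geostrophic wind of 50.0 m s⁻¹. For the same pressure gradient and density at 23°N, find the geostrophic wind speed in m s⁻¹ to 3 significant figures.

With the same pressure gradient and density, V_g ∝ 1/f ∝ 1/sin φ.
V₂ = V₁ · sin φ₁ / sin φ₂ = 50.0 × sin 57° / sin 23°
V₂ = 50.0 × 0.8387/0.3907 = 107 m s⁻¹

107 m s⁻¹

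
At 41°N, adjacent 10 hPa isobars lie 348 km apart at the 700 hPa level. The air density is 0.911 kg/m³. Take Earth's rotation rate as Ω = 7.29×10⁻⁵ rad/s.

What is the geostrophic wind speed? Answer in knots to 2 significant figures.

Coriolis parameter at 41°N:
f = 2Ω sin φ = 2 × 7.29×10⁻⁵ × sin 41° = 9.57×10⁻⁵ s⁻¹
Pressure gradient: |∂P/∂n| = 1000 Pa / 348000 m = 2.87×10⁻³ Pa/m
Geostrophic balance (pressure-gradient force = Coriolis force):
V_g = (1/(fρ)) |∂P/∂n| = 2.87×10⁻³ / (9.57×10⁻⁵ × 0.911) = 33.0 m/s
Converting: 33.0 m/s × 1.944 = 64 knots

64 knots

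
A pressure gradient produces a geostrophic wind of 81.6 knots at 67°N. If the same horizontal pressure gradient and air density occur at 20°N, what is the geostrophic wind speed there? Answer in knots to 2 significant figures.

With the same pressure gradient and density, V_g ∝ 1/f ∝ 1/sin φ.
V₂ = V₁ · sin φ₁ / sin φ₂ = 81.6 × sin 67° / sin 20°
V₂ = 81.6 × 0.9205/0.3420 = 220 knots

220 knots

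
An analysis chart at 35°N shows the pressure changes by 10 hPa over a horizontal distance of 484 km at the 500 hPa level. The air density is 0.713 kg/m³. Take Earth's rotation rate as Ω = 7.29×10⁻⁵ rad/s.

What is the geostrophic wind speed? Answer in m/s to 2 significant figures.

35 m/s

Coriolis parameter at 35°N:
f = 2Ω sin φ = 2 × 7.29×10⁻⁵ × sin 35° = 8.36×10⁻⁵ s⁻¹
Pressure gradient: |∂P/∂n| = 1000 Pa / 484000 m = 2.07×10⁻³ Pa/m
Geostrophic balance (pressure-gradient force = Coriolis force):
V_g = (1/(fρ)) |∂P/∂n| = 2.07×10⁻³ / (8.36×10⁻⁵ × 0.713) = 34.7 m/s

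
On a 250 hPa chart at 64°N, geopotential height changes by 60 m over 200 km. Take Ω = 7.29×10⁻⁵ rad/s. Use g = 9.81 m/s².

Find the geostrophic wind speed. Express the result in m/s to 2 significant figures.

22 m/s

Coriolis parameter at 64°N:
f = 2Ω sin φ = 2 × 7.29×10⁻⁵ × sin 64° = 1.31×10⁻⁴ s⁻¹
Height gradient: |∂Z/∂n| = 60 m / 200000 m = 3.00×10⁻⁴
On a pressure surface, geostrophic balance gives V_g = (g/f)|∂Z/∂n|:
V_g = 9.81 × 3.00×10⁻⁴ / 1.31×10⁻⁴ = 22.5 m/s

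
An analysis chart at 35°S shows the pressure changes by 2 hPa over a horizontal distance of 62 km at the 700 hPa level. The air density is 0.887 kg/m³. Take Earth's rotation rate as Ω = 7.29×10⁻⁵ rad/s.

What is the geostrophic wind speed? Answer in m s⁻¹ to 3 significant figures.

Coriolis parameter at 35°S:
f = 2Ω sin φ = 2 × 7.29×10⁻⁵ × sin 35° = 8.36×10⁻⁵ s⁻¹
Pressure gradient: |∂P/∂n| = 200 Pa / 62000 m = 3.23×10⁻³ Pa/m
Geostrophic balance (pressure-gradient force = Coriolis force):
V_g = (1/(fρ)) |∂P/∂n| = 3.23×10⁻³ / (8.36×10⁻⁵ × 0.887) = 43.5 m/s

43.5 m s⁻¹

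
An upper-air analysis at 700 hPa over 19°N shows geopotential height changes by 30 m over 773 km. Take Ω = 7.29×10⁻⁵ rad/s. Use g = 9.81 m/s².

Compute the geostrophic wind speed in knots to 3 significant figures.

15.6 knots

Coriolis parameter at 19°N:
f = 2Ω sin φ = 2 × 7.29×10⁻⁵ × sin 19° = 4.75×10⁻⁵ s⁻¹
Height gradient: |∂Z/∂n| = 30 m / 773000 m = 3.88×10⁻⁵
On a pressure surface, geostrophic balance gives V_g = (g/f)|∂Z/∂n|:
V_g = 9.81 × 3.88×10⁻⁵ / 4.75×10⁻⁵ = 8.02 m/s
Converting: 8.02 m/s × 1.944 = 15.6 knots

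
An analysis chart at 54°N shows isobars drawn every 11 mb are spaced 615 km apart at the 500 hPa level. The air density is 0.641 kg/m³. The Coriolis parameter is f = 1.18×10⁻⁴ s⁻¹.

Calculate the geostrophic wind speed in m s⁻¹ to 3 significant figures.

23.6 m s⁻¹

Pressure gradient: |∂P/∂n| = 1100 Pa / 615000 m = 1.79×10⁻³ Pa/m
Geostrophic balance (pressure-gradient force = Coriolis force):
V_g = (1/(fρ)) |∂P/∂n| = 1.79×10⁻³ / (1.18×10⁻⁴ × 0.641) = 23.6 m/s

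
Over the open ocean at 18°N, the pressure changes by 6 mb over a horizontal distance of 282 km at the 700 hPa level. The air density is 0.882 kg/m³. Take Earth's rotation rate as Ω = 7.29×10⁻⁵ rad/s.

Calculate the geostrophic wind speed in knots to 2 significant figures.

100 knots

Coriolis parameter at 18°N:
f = 2Ω sin φ = 2 × 7.29×10⁻⁵ × sin 18° = 4.51×10⁻⁵ s⁻¹
Pressure gradient: |∂P/∂n| = 600 Pa / 282000 m = 2.13×10⁻³ Pa/m
Geostrophic balance (pressure-gradient force = Coriolis force):
V_g = (1/(fρ)) |∂P/∂n| = 2.13×10⁻³ / (4.51×10⁻⁵ × 0.882) = 53.5 m/s
Converting: 53.5 m/s × 1.944 = 100 knots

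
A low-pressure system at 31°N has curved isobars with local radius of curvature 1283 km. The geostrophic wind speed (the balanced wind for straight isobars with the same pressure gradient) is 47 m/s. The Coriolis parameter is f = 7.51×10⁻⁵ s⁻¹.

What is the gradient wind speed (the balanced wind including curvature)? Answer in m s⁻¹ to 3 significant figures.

Around a low, centrifugal force acts outward with Coriolis, so pressure-gradient force balances both:
(1/ρ)|∂P/∂n| = fV + V²/R  →  V² + fR·V − fR·V_g = 0
With fR = 7.51×10⁻⁵ × 1283×10³ m = 96.4 m/s:
V = [−fR + √((fR)² + 4 fR V_g)]/2 = [−96.4 + √(96.4² + 4×96.4×47)]/2 = 34.6 m/s
Subgeostrophic (V < V_g = 47 m/s), as expected around a low.

34.6 m s⁻¹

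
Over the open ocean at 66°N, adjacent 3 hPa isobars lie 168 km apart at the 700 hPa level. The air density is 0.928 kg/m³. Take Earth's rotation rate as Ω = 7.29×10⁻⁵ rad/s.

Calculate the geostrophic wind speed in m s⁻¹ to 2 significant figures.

14 m s⁻¹

Coriolis parameter at 66°N:
f = 2Ω sin φ = 2 × 7.29×10⁻⁵ × sin 66° = 1.33×10⁻⁴ s⁻¹
Pressure gradient: |∂P/∂n| = 300 Pa / 168000 m = 1.79×10⁻³ Pa/m
Geostrophic balance (pressure-gradient force = Coriolis force):
V_g = (1/(fρ)) |∂P/∂n| = 1.79×10⁻³ / (1.33×10⁻⁴ × 0.928) = 14.4 m/s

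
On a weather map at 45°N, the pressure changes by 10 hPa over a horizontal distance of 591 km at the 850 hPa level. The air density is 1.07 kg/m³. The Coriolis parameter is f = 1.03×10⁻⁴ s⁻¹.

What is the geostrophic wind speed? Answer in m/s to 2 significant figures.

Pressure gradient: |∂P/∂n| = 1000 Pa / 591000 m = 1.69×10⁻³ Pa/m
Geostrophic balance (pressure-gradient force = Coriolis force):
V_g = (1/(fρ)) |∂P/∂n| = 1.69×10⁻³ / (1.03×10⁻⁴ × 1.07) = 15.4 m/s

15 m/s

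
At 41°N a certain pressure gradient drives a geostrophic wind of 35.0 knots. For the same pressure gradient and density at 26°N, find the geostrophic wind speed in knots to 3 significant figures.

52.4 knots

With the same pressure gradient and density, V_g ∝ 1/f ∝ 1/sin φ.
V₂ = V₁ · sin φ₁ / sin φ₂ = 35.0 × sin 41° / sin 26°
V₂ = 35.0 × 0.6561/0.4384 = 52.4 knots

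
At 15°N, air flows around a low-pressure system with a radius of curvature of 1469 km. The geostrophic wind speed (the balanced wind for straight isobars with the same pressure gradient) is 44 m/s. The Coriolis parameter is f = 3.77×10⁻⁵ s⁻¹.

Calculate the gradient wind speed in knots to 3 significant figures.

56.2 knots

Around a low, centrifugal force acts outward with Coriolis, so pressure-gradient force balances both:
(1/ρ)|∂P/∂n| = fV + V²/R  →  V² + fR·V − fR·V_g = 0
With fR = 3.77×10⁻⁵ × 1469×10³ m = 55.4 m/s:
V = [−fR + √((fR)² + 4 fR V_g)]/2 = [−55.4 + √(55.4² + 4×55.4×44)]/2 = 28.9 m/s
Subgeostrophic (V < V_g = 44 m/s), as expected around a low.
Converting: 28.9 m/s × 1.944 = 56.2 knots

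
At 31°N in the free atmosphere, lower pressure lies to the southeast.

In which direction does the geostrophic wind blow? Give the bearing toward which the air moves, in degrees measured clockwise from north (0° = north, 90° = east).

225°

The pressure-gradient force points toward the southeast (bearing 135°).
Geostrophic balance: in the Northern Hemisphere the Coriolis force deflects motion to the right, so the geostrophic wind blows 90° to the right of the pressure-gradient force (low pressure on the left).
Rotating 135° by 90° clockwise gives 225° — the wind blows toward the southwest.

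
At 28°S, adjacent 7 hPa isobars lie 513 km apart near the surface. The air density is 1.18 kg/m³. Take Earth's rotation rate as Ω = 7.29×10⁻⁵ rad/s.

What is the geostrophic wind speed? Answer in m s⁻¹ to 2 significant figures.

Coriolis parameter at 28°S:
f = 2Ω sin φ = 2 × 7.29×10⁻⁵ × sin 28° = 6.84×10⁻⁵ s⁻¹
Pressure gradient: |∂P/∂n| = 700 Pa / 513000 m = 1.36×10⁻³ Pa/m
Geostrophic balance (pressure-gradient force = Coriolis force):
V_g = (1/(fρ)) |∂P/∂n| = 1.36×10⁻³ / (6.84×10⁻⁵ × 1.18) = 16.9 m/s

17 m s⁻¹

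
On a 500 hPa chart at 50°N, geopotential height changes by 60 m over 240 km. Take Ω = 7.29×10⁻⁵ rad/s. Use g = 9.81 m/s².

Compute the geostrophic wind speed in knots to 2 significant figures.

43 knots

Coriolis parameter at 50°N:
f = 2Ω sin φ = 2 × 7.29×10⁻⁵ × sin 50° = 1.12×10⁻⁴ s⁻¹
Height gradient: |∂Z/∂n| = 60 m / 240000 m = 2.50×10⁻⁴
On a pressure surface, geostrophic balance gives V_g = (g/f)|∂Z/∂n|:
V_g = 9.81 × 2.50×10⁻⁴ / 1.12×10⁻⁴ = 22.0 m/s
Converting: 22.0 m/s × 1.944 = 43 knots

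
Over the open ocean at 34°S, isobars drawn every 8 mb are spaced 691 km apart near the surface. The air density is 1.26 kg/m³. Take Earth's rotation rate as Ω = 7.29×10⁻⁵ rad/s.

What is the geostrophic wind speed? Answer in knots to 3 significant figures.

Coriolis parameter at 34°S:
f = 2Ω sin φ = 2 × 7.29×10⁻⁵ × sin 34° = 8.15×10⁻⁵ s⁻¹
Pressure gradient: |∂P/∂n| = 800 Pa / 691000 m = 1.16×10⁻³ Pa/m
Geostrophic balance (pressure-gradient force = Coriolis force):
V_g = (1/(fρ)) |∂P/∂n| = 1.16×10⁻³ / (8.15×10⁻⁵ × 1.26) = 11.3 m/s
Converting: 11.3 m/s × 1.944 = 21.9 knots

21.9 knots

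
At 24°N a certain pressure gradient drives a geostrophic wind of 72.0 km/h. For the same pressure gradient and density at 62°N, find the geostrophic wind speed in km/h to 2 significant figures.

With the same pressure gradient and density, V_g ∝ 1/f ∝ 1/sin φ.
V₂ = V₁ · sin φ₁ / sin φ₂ = 72.0 × sin 24° / sin 62°
V₂ = 72.0 × 0.4067/0.8829 = 33 km/h

33 km/h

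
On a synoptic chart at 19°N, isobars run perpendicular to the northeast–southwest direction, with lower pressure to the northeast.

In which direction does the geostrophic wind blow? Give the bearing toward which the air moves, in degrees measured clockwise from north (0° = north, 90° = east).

135°

The pressure-gradient force points toward the northeast (bearing 045°).
Geostrophic balance: in the Northern Hemisphere the Coriolis force deflects motion to the right, so the geostrophic wind blows 90° to the right of the pressure-gradient force (low pressure on the left).
Rotating 045° by 90° clockwise gives 135° — the wind blows toward the southeast.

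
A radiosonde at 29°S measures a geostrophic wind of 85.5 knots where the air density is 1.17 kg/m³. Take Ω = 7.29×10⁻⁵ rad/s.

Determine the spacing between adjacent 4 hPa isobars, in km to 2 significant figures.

Coriolis parameter at 29°S:
f = 2Ω sin φ = 2 × 7.29×10⁻⁵ × sin 29° = 7.07×10⁻⁵ s⁻¹
Wind speed in SI: 85.5 knots = 44.0 m/s
Geostrophic balance rearranged: |∂P/∂n| = f ρ V_g
|∂P/∂n| = 7.07×10⁻⁵ × 1.17 × 44.0 = 3.64×10⁻³ Pa/m
Isobar spacing: Δn = ΔP/|∂P/∂n| = 400 Pa / 3.64×10⁻³ Pa/m = 109962 m ≈ 110 km

110 km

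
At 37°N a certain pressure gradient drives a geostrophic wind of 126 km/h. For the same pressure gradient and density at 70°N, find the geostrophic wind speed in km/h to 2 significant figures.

With the same pressure gradient and density, V_g ∝ 1/f ∝ 1/sin φ.
V₂ = V₁ · sin φ₁ / sin φ₂ = 126 × sin 37° / sin 70°
V₂ = 126 × 0.6018/0.9397 = 81 km/h

81 km/h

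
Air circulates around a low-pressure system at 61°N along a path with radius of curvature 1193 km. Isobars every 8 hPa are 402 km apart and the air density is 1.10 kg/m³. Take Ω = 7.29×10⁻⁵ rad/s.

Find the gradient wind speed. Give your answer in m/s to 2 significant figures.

13 m/s

Coriolis parameter at 61°N:
f = 2Ω sin φ = 2 × 7.29×10⁻⁵ × sin 61° = 1.28×10⁻⁴ s⁻¹
Pressure gradient: |∂P/∂n| = 800 Pa / 402000 m = 1.99×10⁻³ Pa/m
Geostrophic speed: V_g = |∂P/∂n|/(fρ) = 1.99×10⁻³/(1.28×10⁻⁴ × 1.10) = 14.2 m/s
Around a low, centrifugal force acts outward with Coriolis, so pressure-gradient force balances both:
(1/ρ)|∂P/∂n| = fV + V²/R  →  V² + fR·V − fR·V_g = 0
With fR = 1.28×10⁻⁴ × 1193×10³ m = 152 m/s:
V = [−fR + √((fR)² + 4 fR V_g)]/2 = [−152 + √(152² + 4×152×14.2)]/2 = 13.1 m/s
Subgeostrophic (V < V_g = 14.2 m/s), as expected around a low.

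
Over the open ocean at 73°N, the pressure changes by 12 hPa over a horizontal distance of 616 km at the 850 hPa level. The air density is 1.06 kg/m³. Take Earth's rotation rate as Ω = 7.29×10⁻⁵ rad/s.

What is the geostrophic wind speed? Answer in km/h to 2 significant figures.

Coriolis parameter at 73°N:
f = 2Ω sin φ = 2 × 7.29×10⁻⁵ × sin 73° = 1.39×10⁻⁴ s⁻¹
Pressure gradient: |∂P/∂n| = 1200 Pa / 616000 m = 1.95×10⁻³ Pa/m
Geostrophic balance (pressure-gradient force = Coriolis force):
V_g = (1/(fρ)) |∂P/∂n| = 1.95×10⁻³ / (1.39×10⁻⁴ × 1.06) = 13.2 m/s
Converting: 13.2 m/s × 3.6 = 47 km/h

47 km/h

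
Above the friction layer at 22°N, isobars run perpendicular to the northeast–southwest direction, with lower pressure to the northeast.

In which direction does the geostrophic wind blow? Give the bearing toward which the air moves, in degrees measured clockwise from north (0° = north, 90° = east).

The pressure-gradient force points toward the northeast (bearing 045°).
Geostrophic balance: in the Northern Hemisphere the Coriolis force deflects motion to the right, so the geostrophic wind blows 90° to the right of the pressure-gradient force (low pressure on the left).
Rotating 045° by 90° clockwise gives 135° — the wind blows toward the southeast.

135°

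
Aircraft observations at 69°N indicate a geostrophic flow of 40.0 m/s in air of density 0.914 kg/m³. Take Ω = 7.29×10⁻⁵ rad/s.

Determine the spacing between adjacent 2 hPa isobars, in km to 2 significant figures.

Coriolis parameter at 69°N:
f = 2Ω sin φ = 2 × 7.29×10⁻⁵ × sin 69° = 1.36×10⁻⁴ s⁻¹
Geostrophic balance rearranged: |∂P/∂n| = f ρ V_g
|∂P/∂n| = 1.36×10⁻⁴ × 0.914 × 40.0 = 4.98×10⁻³ Pa/m
Isobar spacing: Δn = ΔP/|∂P/∂n| = 200 Pa / 4.98×10⁻³ Pa/m = 40190 m ≈ 40 km

40 km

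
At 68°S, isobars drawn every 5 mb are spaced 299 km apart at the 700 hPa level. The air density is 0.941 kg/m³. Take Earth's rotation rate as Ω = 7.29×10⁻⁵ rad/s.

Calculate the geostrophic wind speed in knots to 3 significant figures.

Coriolis parameter at 68°S:
f = 2Ω sin φ = 2 × 7.29×10⁻⁵ × sin 68° = 1.35×10⁻⁴ s⁻¹
Pressure gradient: |∂P/∂n| = 500 Pa / 299000 m = 1.67×10⁻³ Pa/m
Geostrophic balance (pressure-gradient force = Coriolis force):
V_g = (1/(fρ)) |∂P/∂n| = 1.67×10⁻³ / (1.35×10⁻⁴ × 0.941) = 13.1 m/s
Converting: 13.1 m/s × 1.944 = 25.6 knots

25.6 knots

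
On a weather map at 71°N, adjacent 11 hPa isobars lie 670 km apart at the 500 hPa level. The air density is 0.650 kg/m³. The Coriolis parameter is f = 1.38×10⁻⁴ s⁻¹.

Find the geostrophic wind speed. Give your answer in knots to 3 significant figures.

35.6 knots

Pressure gradient: |∂P/∂n| = 1100 Pa / 670000 m = 1.64×10⁻³ Pa/m
Geostrophic balance (pressure-gradient force = Coriolis force):
V_g = (1/(fρ)) |∂P/∂n| = 1.64×10⁻³ / (1.38×10⁻⁴ × 0.650) = 18.3 m/s
Converting: 18.3 m/s × 1.944 = 35.6 knots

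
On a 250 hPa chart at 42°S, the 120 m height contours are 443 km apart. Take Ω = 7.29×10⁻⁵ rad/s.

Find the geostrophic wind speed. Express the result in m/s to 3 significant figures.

Coriolis parameter at 42°S:
f = 2Ω sin φ = 2 × 7.29×10⁻⁵ × sin 42° = 9.76×10⁻⁵ s⁻¹
Height gradient: |∂Z/∂n| = 120 m / 443000 m = 2.71×10⁻⁴
On a pressure surface, geostrophic balance gives V_g = (g/f)|∂Z/∂n|:
V_g = 9.81 × 2.71×10⁻⁴ / 9.76×10⁻⁵ = 27.2 m/s

27.2 m/s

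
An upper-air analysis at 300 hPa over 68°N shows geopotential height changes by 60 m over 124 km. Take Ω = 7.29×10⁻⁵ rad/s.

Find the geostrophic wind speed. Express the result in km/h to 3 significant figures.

Coriolis parameter at 68°N:
f = 2Ω sin φ = 2 × 7.29×10⁻⁵ × sin 68° = 1.35×10⁻⁴ s⁻¹
Height gradient: |∂Z/∂n| = 60 m / 124000 m = 4.84×10⁻⁴
On a pressure surface, geostrophic balance gives V_g = (g/f)|∂Z/∂n|:
V_g = 9.81 × 4.84×10⁻⁴ / 1.35×10⁻⁴ = 35.1 m/s
Converting: 35.1 m/s × 3.6 = 126 km/h

126 km/h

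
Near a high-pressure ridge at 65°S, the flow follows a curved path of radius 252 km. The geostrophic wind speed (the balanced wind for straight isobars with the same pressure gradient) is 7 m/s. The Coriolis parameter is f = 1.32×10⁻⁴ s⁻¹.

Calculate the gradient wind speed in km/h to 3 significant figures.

Around a high, pressure-gradient force acts outward with centrifugal, so Coriolis balances both:
fV = (1/ρ)|∂P/∂n| + V²/R  →  V² − fR·V + fR·V_g = 0
With fR = 1.32×10⁻⁴ × 252×10³ m = 33.3 m/s:
V = [fR − √((fR)² − 4 fR V_g)]/2 = [33.3 − √(33.3² − 4×33.3×7)]/2 = 10 m/s
Supergeostrophic (V > V_g = 7 m/s), as expected around a high.
Converting: 10 m/s × 3.6 = 36.1 km/h

36.1 km/h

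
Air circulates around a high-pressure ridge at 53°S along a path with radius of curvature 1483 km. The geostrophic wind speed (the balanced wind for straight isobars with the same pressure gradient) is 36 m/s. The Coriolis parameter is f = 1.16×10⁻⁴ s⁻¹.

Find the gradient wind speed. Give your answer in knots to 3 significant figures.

Around a high, pressure-gradient force acts outward with centrifugal, so Coriolis balances both:
fV = (1/ρ)|∂P/∂n| + V²/R  →  V² − fR·V + fR·V_g = 0
With fR = 1.16×10⁻⁴ × 1483×10³ m = 172 m/s:
V = [fR − √((fR)² − 4 fR V_g)]/2 = [172 − √(172² − 4×172×36)]/2 = 51.3 m/s
Supergeostrophic (V > V_g = 36 m/s), as expected around a high.
Converting: 51.3 m/s × 1.944 = 99.7 knots

99.7 knots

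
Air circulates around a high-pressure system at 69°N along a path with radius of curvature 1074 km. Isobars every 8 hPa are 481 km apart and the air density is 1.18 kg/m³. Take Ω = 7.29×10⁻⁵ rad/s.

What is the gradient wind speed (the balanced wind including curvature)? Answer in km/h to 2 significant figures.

40 km/h

Coriolis parameter at 69°N:
f = 2Ω sin φ = 2 × 7.29×10⁻⁵ × sin 69° = 1.36×10⁻⁴ s⁻¹
Pressure gradient: |∂P/∂n| = 800 Pa / 481000 m = 1.66×10⁻³ Pa/m
Geostrophic speed: V_g = |∂P/∂n|/(fρ) = 1.66×10⁻³/(1.36×10⁻⁴ × 1.18) = 10.4 m/s
Around a high, pressure-gradient force acts outward with centrifugal, so Coriolis balances both:
fV = (1/ρ)|∂P/∂n| + V²/R  →  V² − fR·V + fR·V_g = 0
With fR = 1.36×10⁻⁴ × 1074×10³ m = 146 m/s:
V = [fR − √((fR)² − 4 fR V_g)]/2 = [146 − √(146² − 4×146×10.4)]/2 = 11.2 m/s
Supergeostrophic (V > V_g = 10.4 m/s), as expected around a high.
Converting: 11.2 m/s × 3.6 = 40 km/h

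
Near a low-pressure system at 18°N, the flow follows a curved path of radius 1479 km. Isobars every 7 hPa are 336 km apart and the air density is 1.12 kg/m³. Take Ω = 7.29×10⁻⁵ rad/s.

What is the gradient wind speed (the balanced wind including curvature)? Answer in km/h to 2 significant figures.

100 km/h

Coriolis parameter at 18°N:
f = 2Ω sin φ = 2 × 7.29×10⁻⁵ × sin 18° = 4.51×10⁻⁵ s⁻¹
Pressure gradient: |∂P/∂n| = 700 Pa / 336000 m = 2.08×10⁻³ Pa/m
Geostrophic speed: V_g = |∂P/∂n|/(fρ) = 2.08×10⁻³/(4.51×10⁻⁵ × 1.12) = 41.3 m/s
Around a low, centrifugal force acts outward with Coriolis, so pressure-gradient force balances both:
(1/ρ)|∂P/∂n| = fV + V²/R  →  V² + fR·V − fR·V_g = 0
With fR = 4.51×10⁻⁵ × 1479×10³ m = 66.6 m/s:
V = [−fR + √((fR)² + 4 fR V_g)]/2 = [−66.6 + √(66.6² + 4×66.6×41.3)]/2 = 28.8 m/s
Subgeostrophic (V < V_g = 41.3 m/s), as expected around a low.
Converting: 28.8 m/s × 3.6 = 100 km/h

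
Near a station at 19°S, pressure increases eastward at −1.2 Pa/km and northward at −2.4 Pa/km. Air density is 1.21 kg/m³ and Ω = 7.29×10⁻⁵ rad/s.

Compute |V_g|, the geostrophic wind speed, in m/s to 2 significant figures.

47 m/s

Coriolis parameter at 19°S:
f = 2Ω sin φ = 2 × 7.29×10⁻⁵ × sin 19° = 4.75×10⁻⁵ s⁻¹
In the Southern Hemisphere f is negative: f = −4.75×10⁻⁵ s⁻¹.
Component geostrophic relations (x east, y north):
u_g = −(1/(fρ)) ∂P/∂y,  v_g = (1/(fρ)) ∂P/∂x
u_g = −(−2.4×10⁻³)/(−4.75×10⁻⁵ × 1.21) = −41.8 m/s;  v_g = (−1.2×10⁻³)/(−4.75×10⁻⁵ × 1.21) = 20.9 m/s
|V_g| = √(u_g² + v_g²) = 46.7 m/s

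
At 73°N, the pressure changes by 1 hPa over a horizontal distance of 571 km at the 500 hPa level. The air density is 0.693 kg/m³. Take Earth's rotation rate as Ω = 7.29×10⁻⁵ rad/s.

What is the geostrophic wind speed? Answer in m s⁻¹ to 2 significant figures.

Coriolis parameter at 73°N:
f = 2Ω sin φ = 2 × 7.29×10⁻⁵ × sin 73° = 1.39×10⁻⁴ s⁻¹
Pressure gradient: |∂P/∂n| = 100 Pa / 571000 m = 1.75×10⁻⁴ Pa/m
Geostrophic balance (pressure-gradient force = Coriolis force):
V_g = (1/(fρ)) |∂P/∂n| = 1.75×10⁻⁴ / (1.39×10⁻⁴ × 0.693) = 1.81 m/s

1.8 m s⁻¹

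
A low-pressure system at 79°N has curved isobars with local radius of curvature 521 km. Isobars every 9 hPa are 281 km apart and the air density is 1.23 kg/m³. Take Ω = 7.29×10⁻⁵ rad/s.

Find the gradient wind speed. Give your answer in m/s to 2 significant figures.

Coriolis parameter at 79°N:
f = 2Ω sin φ = 2 × 7.29×10⁻⁵ × sin 79° = 1.43×10⁻⁴ s⁻¹
Pressure gradient: |∂P/∂n| = 900 Pa / 281000 m = 3.20×10⁻³ Pa/m
Geostrophic speed: V_g = |∂P/∂n|/(fρ) = 3.20×10⁻³/(1.43×10⁻⁴ × 1.23) = 18.2 m/s
Around a low, centrifugal force acts outward with Coriolis, so pressure-gradient force balances both:
(1/ρ)|∂P/∂n| = fV + V²/R  →  V² + fR·V − fR·V_g = 0
With fR = 1.43×10⁻⁴ × 521×10³ m = 74.6 m/s:
V = [−fR + √((fR)² + 4 fR V_g)]/2 = [−74.6 + √(74.6² + 4×74.6×18.2)]/2 = 15.1 m/s
Subgeostrophic (V < V_g = 18.2 m/s), as expected around a low.

15 m/s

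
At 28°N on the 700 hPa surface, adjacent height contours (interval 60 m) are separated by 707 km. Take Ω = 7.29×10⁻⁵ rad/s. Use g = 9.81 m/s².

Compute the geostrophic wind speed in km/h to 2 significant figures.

Coriolis parameter at 28°N:
f = 2Ω sin φ = 2 × 7.29×10⁻⁵ × sin 28° = 6.84×10⁻⁵ s⁻¹
Height gradient: |∂Z/∂n| = 60 m / 707000 m = 8.49×10⁻⁵
On a pressure surface, geostrophic balance gives V_g = (g/f)|∂Z/∂n|:
V_g = 9.81 × 8.49×10⁻⁵ / 6.84×10⁻⁵ = 12.2 m/s
Converting: 12.2 m/s × 3.6 = 44 km/h

44 km/h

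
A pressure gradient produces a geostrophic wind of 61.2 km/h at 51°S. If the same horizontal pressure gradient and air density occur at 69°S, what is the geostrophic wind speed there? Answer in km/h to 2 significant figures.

51 km/h

With the same pressure gradient and density, V_g ∝ 1/f ∝ 1/sin φ.
V₂ = V₁ · sin φ₁ / sin φ₂ = 61.2 × sin 51° / sin 69°
V₂ = 61.2 × 0.7771/0.9336 = 51 km/h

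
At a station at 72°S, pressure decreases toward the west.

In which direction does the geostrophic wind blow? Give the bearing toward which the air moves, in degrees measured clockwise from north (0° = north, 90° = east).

180°

The pressure-gradient force points toward the west (bearing 270°).
Geostrophic balance: in the Southern Hemisphere the Coriolis force deflects motion to the left, so the geostrophic wind blows 90° to the left of the pressure-gradient force (low pressure on the right).
Rotating 270° by 90° counterclockwise gives 180° — the wind blows toward the south.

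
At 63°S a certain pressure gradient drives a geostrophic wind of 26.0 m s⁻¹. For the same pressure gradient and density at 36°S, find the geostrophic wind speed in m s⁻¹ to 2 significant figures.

With the same pressure gradient and density, V_g ∝ 1/f ∝ 1/sin φ.
V₂ = V₁ · sin φ₁ / sin φ₂ = 26.0 × sin 63° / sin 36°
V₂ = 26.0 × 0.8910/0.5878 = 39 m s⁻¹

39 m s⁻¹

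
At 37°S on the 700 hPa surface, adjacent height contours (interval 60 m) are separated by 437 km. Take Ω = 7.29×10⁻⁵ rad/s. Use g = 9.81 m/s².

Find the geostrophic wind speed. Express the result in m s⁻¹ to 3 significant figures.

Coriolis parameter at 37°S:
f = 2Ω sin φ = 2 × 7.29×10⁻⁵ × sin 37° = 8.77×10⁻⁵ s⁻¹
Height gradient: |∂Z/∂n| = 60 m / 437000 m = 1.37×10⁻⁴
On a pressure surface, geostrophic balance gives V_g = (g/f)|∂Z/∂n|:
V_g = 9.81 × 1.37×10⁻⁴ / 8.77×10⁻⁵ = 15.4 m/s

15.4 m s⁻¹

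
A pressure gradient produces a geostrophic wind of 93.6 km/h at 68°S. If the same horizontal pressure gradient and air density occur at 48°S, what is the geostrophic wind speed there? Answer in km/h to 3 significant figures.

With the same pressure gradient and density, V_g ∝ 1/f ∝ 1/sin φ.
V₂ = V₁ · sin φ₁ / sin φ₂ = 93.6 × sin 68° / sin 48°
V₂ = 93.6 × 0.9272/0.7431 = 117 km/h

117 km/h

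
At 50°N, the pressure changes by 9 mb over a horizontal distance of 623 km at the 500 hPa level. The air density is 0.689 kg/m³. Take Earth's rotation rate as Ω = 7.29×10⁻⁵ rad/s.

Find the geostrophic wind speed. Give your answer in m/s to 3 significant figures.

18.8 m/s

Coriolis parameter at 50°N:
f = 2Ω sin φ = 2 × 7.29×10⁻⁵ × sin 50° = 1.12×10⁻⁴ s⁻¹
Pressure gradient: |∂P/∂n| = 900 Pa / 623000 m = 1.44×10⁻³ Pa/m
Geostrophic balance (pressure-gradient force = Coriolis force):
V_g = (1/(fρ)) |∂P/∂n| = 1.44×10⁻³ / (1.12×10⁻⁴ × 0.689) = 18.8 m/s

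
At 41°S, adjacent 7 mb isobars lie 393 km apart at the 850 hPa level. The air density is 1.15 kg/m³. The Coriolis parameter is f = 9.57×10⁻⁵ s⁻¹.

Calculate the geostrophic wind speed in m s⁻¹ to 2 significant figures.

Pressure gradient: |∂P/∂n| = 700 Pa / 393000 m = 1.78×10⁻³ Pa/m
Geostrophic balance (pressure-gradient force = Coriolis force):
V_g = (1/(fρ)) |∂P/∂n| = 1.78×10⁻³ / (9.57×10⁻⁵ × 1.15) = 16.2 m/s

16 m s⁻¹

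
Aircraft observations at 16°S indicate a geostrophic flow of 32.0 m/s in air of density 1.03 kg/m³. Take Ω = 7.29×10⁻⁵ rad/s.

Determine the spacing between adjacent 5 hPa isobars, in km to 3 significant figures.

Coriolis parameter at 16°S:
f = 2Ω sin φ = 2 × 7.29×10⁻⁵ × sin 16° = 4.02×10⁻⁵ s⁻¹
Geostrophic balance rearranged: |∂P/∂n| = f ρ V_g
|∂P/∂n| = 4.02×10⁻⁵ × 1.03 × 32.0 = 1.32×10⁻³ Pa/m
Isobar spacing: Δn = ΔP/|∂P/∂n| = 500 Pa / 1.32×10⁻³ Pa/m = 377474 m ≈ 377 km

377 km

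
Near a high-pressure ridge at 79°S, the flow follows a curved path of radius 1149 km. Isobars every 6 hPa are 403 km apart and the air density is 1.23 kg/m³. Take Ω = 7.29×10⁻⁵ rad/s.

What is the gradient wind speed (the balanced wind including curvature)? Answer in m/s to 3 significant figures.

Coriolis parameter at 79°S:
f = 2Ω sin φ = 2 × 7.29×10⁻⁵ × sin 79° = 1.43×10⁻⁴ s⁻¹
Pressure gradient: |∂P/∂n| = 600 Pa / 403000 m = 1.49×10⁻³ Pa/m
Geostrophic speed: V_g = |∂P/∂n|/(fρ) = 1.49×10⁻³/(1.43×10⁻⁴ × 1.23) = 8.46 m/s
Around a high, pressure-gradient force acts outward with centrifugal, so Coriolis balances both:
fV = (1/ρ)|∂P/∂n| + V²/R  →  V² − fR·V + fR·V_g = 0
With fR = 1.43×10⁻⁴ × 1149×10³ m = 164 m/s:
V = [fR − √((fR)² − 4 fR V_g)]/2 = [164 − √(164² − 4×164×8.46)]/2 = 8.94 m/s
Supergeostrophic (V > V_g = 8.46 m/s), as expected around a high.

8.94 m/s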